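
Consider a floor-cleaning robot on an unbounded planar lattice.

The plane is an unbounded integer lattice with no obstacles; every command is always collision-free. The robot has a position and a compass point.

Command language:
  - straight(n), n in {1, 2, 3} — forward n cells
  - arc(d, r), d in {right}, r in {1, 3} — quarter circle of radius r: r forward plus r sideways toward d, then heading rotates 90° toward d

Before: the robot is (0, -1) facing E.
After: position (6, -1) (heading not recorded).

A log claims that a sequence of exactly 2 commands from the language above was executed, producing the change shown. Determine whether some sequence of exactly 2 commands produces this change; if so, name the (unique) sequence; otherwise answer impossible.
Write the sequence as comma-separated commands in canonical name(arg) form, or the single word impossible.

start: (0, -1) facing E
t=1 straight(3) ⇒ (3, -1) facing E
t=2 straight(3) ⇒ (6, -1) facing E
all 25 alternatives checked — unique.

straight(3), straight(3)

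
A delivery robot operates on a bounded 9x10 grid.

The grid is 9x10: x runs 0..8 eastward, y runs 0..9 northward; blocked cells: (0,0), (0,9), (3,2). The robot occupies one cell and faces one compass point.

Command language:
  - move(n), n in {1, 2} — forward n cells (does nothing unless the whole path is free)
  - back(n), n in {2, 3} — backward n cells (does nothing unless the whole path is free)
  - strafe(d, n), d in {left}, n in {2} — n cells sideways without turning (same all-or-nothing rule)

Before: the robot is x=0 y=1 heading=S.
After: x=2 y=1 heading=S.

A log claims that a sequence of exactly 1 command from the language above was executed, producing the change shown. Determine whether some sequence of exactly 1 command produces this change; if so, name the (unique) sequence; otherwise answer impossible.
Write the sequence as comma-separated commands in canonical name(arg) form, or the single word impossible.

key: still facing S — the one step turns nothing
from: x=0 y=1 heading=S
step 1 (strafe(left, 2)): x=2 y=1 heading=S
uniquely the one of 5 1-step routes that fits.

strafe(left, 2)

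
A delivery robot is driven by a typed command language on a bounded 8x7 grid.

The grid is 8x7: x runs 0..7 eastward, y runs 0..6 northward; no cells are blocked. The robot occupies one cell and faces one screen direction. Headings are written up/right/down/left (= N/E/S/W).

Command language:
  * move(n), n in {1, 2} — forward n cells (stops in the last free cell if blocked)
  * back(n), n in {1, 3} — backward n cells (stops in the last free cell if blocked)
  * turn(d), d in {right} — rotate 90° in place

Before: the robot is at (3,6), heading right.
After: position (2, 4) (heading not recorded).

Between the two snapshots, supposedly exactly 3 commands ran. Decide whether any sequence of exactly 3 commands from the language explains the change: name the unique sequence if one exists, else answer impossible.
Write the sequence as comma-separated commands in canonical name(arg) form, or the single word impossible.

back(1), turn(right), move(2)

key: running move(2) before back(1) would end elsewhere — order is forced
begin: at (3,6), heading right
1. back(1) → at (2,6), heading right
2. turn(right) → at (2,6), heading down
3. move(2) → at (2,4), heading down
no other 3-command option fits: unique.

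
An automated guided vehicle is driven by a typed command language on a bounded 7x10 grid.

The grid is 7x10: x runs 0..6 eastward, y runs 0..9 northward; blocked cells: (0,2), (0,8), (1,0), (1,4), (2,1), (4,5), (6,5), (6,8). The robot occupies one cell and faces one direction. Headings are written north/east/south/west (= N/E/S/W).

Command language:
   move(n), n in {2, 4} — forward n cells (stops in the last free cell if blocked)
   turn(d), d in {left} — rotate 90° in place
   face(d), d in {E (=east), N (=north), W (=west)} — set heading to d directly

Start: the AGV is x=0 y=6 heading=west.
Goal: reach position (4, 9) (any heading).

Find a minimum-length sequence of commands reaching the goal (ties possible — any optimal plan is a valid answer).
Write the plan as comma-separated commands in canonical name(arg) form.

begin: x=0 y=6 heading=west
[1] after face(E): x=0 y=6 heading=east
[2] after move(4): x=4 y=6 heading=east
[3] after face(N): x=4 y=6 heading=north
[4] after move(4): x=4 y=9 heading=north
shorter routes all fall short; 4 is best.

face(E), move(4), face(N), move(4)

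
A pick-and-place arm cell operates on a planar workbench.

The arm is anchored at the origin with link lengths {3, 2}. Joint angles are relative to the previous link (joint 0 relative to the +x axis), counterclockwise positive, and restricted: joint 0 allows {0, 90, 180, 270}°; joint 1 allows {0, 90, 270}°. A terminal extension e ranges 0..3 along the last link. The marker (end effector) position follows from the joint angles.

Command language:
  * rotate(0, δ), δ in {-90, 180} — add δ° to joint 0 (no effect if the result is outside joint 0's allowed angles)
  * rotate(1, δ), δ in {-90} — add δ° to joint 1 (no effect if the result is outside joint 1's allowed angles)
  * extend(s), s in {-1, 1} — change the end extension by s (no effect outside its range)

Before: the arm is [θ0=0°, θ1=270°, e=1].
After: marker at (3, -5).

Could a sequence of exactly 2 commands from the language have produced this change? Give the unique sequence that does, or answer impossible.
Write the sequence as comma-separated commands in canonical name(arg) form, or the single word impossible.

extend(1), extend(1)

begin: [θ0=0°, θ1=270°, e=1]
1. extend(1) → [θ0=0°, θ1=270°, e=2]
2. extend(1) → [θ0=0°, θ1=270°, e=3]
uniquely the one of 25 2-step routes that fits.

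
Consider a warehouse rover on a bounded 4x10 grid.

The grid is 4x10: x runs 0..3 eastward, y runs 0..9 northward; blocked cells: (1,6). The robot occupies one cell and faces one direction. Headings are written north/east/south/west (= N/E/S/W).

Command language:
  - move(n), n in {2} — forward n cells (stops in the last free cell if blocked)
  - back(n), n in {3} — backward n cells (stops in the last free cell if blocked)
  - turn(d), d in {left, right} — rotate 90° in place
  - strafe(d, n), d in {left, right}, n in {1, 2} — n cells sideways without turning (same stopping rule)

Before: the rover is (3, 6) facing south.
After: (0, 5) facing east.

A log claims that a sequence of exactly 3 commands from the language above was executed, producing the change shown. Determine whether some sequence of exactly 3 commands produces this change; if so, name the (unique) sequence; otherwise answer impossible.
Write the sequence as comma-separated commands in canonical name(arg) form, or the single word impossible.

key: cell and facing (now E) both changed — the 3 commands mix motion and turning
from: (3, 6) facing south
t=1 turn(left) ⇒ (3, 6) facing east
t=2 strafe(right, 1) ⇒ (3, 5) facing east
t=3 back(3) ⇒ (0, 5) facing east
all 512 alternatives checked — unique.

turn(left), strafe(right, 1), back(3)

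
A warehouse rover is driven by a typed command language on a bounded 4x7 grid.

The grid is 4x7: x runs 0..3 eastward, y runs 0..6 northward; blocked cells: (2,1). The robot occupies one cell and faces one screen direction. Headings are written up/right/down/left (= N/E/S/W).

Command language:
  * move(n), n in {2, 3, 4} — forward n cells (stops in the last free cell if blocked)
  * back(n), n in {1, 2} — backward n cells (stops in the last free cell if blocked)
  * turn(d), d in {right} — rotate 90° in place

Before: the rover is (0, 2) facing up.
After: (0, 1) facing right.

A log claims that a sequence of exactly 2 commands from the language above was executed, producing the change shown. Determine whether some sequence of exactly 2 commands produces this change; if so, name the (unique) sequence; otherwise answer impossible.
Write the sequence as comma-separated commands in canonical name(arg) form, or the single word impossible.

key: position moved to (0,1) AND the heading swung to E — translation plus rotation needed
from: (0, 2) facing up
[1] after back(1): (0, 1) facing up
[2] after turn(right): (0, 1) facing right
uniquely the one of 36 2-step routes that fits.

back(1), turn(right)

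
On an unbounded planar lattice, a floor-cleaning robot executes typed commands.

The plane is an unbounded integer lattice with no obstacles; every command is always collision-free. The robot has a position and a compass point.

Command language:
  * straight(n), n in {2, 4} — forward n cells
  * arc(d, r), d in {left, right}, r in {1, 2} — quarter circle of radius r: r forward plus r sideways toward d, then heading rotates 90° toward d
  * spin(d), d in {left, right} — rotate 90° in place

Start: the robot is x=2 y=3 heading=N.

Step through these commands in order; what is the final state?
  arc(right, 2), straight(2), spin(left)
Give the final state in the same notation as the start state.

x=6 y=5 heading=N

begin: x=2 y=3 heading=N
step 1 (arc(right, 2)): x=4 y=5 heading=E
step 2 (straight(2)): x=6 y=5 heading=E
step 3 (spin(left)): x=6 y=5 heading=N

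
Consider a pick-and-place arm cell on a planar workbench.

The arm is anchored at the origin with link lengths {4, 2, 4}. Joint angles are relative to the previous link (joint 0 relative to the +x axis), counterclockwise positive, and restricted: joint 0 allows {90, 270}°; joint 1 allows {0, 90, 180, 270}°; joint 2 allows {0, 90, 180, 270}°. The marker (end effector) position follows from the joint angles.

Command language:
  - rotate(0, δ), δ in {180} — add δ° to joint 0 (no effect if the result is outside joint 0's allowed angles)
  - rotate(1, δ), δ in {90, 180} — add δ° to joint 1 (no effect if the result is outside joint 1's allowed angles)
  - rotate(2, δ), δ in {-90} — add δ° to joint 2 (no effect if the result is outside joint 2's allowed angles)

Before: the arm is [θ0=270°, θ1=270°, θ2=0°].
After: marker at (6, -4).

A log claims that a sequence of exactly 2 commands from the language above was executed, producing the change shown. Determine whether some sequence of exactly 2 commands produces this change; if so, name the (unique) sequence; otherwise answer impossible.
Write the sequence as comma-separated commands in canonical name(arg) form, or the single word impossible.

initial: [θ0=270°, θ1=270°, θ2=0°]
1. rotate(1, 90) → [θ0=270°, θ1=0°, θ2=0°]
2. rotate(1, 90) → [θ0=270°, θ1=90°, θ2=0°]
uniquely the one of 16 2-step routes that fits.

rotate(1, 90), rotate(1, 90)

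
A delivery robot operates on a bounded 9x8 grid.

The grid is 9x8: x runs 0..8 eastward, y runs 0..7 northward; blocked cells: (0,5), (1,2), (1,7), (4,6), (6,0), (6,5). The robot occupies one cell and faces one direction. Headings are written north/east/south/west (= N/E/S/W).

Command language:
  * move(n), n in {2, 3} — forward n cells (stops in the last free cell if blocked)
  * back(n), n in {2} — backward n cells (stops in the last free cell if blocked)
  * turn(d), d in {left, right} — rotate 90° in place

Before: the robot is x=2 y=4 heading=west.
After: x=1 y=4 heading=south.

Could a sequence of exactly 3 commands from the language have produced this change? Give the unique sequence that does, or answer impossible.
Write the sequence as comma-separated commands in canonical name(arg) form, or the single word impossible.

key: position moved to (1,4) AND the heading swung to S — translation plus rotation needed
start: x=2 y=4 heading=west
[1] after back(2): x=4 y=4 heading=west
[2] after move(3): x=1 y=4 heading=west
[3] after turn(left): x=1 y=4 heading=south
no other 3-command option fits: unique.

back(2), move(3), turn(left)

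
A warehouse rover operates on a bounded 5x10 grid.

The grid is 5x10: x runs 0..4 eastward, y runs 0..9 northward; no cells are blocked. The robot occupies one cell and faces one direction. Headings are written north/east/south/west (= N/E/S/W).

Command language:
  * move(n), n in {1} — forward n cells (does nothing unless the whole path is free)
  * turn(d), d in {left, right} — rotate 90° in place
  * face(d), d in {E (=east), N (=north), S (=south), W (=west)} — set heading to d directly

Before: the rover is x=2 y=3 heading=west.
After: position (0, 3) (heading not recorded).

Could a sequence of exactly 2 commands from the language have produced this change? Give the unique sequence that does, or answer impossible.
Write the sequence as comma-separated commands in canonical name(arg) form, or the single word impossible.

move(1), move(1)

start: x=2 y=3 heading=west
step 1 (move(1)): x=1 y=3 heading=west
step 2 (move(1)): x=0 y=3 heading=west
no rival 2-sequence matches.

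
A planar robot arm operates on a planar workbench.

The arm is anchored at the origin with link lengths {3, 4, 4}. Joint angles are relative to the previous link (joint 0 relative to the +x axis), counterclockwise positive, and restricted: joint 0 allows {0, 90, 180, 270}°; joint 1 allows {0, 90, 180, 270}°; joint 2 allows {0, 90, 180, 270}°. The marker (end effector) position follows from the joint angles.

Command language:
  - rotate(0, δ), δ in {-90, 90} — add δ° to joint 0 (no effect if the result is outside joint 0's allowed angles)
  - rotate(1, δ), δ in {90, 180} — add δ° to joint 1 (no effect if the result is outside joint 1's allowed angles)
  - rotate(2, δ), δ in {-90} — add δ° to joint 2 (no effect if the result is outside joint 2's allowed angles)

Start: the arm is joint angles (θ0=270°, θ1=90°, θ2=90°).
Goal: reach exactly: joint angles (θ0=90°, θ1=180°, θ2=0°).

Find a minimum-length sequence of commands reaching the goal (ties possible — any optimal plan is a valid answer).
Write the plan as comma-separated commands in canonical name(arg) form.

t0: joint angles (θ0=270°, θ1=90°, θ2=90°)
t=1 rotate(2, -90) ⇒ joint angles (θ0=270°, θ1=90°, θ2=0°)
t=2 rotate(0, -90) ⇒ joint angles (θ0=180°, θ1=90°, θ2=0°)
t=3 rotate(0, -90) ⇒ joint angles (θ0=90°, θ1=90°, θ2=0°)
t=4 rotate(1, 90) ⇒ joint angles (θ0=90°, θ1=180°, θ2=0°)
shorter routes all fall short; 4 is best.

rotate(2, -90), rotate(0, -90), rotate(0, -90), rotate(1, 90)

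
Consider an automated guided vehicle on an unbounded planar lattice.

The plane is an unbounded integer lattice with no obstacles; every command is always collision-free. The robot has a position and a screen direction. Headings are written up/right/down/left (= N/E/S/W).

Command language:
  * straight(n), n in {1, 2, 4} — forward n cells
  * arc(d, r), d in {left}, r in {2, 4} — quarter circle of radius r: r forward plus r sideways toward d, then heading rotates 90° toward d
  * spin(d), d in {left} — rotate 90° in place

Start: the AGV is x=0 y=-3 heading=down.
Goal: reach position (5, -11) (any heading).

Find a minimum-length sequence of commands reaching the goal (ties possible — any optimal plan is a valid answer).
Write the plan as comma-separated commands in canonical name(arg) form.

straight(4), arc(left, 4), straight(1)

begin: x=0 y=-3 heading=down
step 1 (straight(4)): x=0 y=-7 heading=down
step 2 (arc(left, 4)): x=4 y=-11 heading=right
step 3 (straight(1)): x=5 y=-11 heading=right
shorter routes all fall short; 3 is best.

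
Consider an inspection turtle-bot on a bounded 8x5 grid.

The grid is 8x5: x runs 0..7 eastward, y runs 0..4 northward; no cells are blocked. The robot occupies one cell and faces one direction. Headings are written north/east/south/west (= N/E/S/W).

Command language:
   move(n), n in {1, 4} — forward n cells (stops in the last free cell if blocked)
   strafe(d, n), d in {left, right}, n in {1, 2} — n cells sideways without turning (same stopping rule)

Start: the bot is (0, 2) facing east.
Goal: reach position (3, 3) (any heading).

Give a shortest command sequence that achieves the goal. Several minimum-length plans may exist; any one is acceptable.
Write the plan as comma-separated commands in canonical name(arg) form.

from: (0, 2) facing east
step 1 (strafe(left, 1)): (0, 3) facing east
step 2 (move(1)): (1, 3) facing east
step 3 (move(1)): (2, 3) facing east
step 4 (move(1)): (3, 3) facing east
minimal: 4 command(s), checked below 4.

strafe(left, 1), move(1), move(1), move(1)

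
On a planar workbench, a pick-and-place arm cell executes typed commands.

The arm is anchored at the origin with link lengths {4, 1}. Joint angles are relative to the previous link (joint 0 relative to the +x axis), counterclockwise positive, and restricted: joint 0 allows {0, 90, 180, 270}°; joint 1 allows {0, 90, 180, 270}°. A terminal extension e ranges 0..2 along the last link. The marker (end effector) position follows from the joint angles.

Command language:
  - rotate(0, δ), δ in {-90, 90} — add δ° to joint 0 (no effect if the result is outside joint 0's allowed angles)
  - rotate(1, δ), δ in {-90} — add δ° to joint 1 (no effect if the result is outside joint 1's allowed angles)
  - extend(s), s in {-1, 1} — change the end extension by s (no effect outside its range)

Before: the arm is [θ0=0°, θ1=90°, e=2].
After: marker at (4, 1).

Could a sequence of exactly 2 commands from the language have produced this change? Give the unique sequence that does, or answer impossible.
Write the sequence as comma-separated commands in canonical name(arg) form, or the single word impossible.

extend(-1), extend(-1)

t0: [θ0=0°, θ1=90°, e=2]
[1] after extend(-1): [θ0=0°, θ1=90°, e=1]
[2] after extend(-1): [θ0=0°, θ1=90°, e=0]
uniquely the one of 25 2-step routes that fits.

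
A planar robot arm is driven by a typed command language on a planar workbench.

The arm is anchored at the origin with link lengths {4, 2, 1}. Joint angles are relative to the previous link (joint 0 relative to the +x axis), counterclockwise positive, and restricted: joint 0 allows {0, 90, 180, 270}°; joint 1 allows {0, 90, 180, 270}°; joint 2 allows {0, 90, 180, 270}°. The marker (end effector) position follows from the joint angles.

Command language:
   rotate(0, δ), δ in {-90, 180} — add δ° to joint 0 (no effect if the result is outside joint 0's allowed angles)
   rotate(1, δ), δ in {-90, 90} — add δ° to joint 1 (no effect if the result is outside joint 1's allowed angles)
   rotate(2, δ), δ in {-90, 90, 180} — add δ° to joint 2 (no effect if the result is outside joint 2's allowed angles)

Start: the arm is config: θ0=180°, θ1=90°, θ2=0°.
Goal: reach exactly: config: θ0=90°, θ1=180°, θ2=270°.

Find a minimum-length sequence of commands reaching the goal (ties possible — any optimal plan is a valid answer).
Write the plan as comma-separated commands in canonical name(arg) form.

rotate(1, 90), rotate(2, -90), rotate(0, -90)

begin: config: θ0=180°, θ1=90°, θ2=0°
[1] after rotate(1, 90): config: θ0=180°, θ1=180°, θ2=0°
[2] after rotate(2, -90): config: θ0=180°, θ1=180°, θ2=270°
[3] after rotate(0, -90): config: θ0=90°, θ1=180°, θ2=270°
shorter routes all fall short; 3 is best.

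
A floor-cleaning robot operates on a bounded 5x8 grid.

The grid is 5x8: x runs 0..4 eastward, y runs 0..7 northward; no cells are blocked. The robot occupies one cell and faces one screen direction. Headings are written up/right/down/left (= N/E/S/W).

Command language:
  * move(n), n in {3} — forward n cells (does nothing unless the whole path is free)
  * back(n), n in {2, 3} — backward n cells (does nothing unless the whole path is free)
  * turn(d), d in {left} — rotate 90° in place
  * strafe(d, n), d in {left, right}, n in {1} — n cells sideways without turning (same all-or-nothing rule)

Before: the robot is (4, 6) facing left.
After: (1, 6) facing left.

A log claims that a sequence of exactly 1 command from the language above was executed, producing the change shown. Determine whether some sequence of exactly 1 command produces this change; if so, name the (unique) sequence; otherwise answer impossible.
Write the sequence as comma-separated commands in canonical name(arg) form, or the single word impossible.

key: still facing W — the one step turns nothing
from: (4, 6) facing left
[1] after move(3): (1, 6) facing left
uniquely the one of 6 1-step routes that fits.

move(3)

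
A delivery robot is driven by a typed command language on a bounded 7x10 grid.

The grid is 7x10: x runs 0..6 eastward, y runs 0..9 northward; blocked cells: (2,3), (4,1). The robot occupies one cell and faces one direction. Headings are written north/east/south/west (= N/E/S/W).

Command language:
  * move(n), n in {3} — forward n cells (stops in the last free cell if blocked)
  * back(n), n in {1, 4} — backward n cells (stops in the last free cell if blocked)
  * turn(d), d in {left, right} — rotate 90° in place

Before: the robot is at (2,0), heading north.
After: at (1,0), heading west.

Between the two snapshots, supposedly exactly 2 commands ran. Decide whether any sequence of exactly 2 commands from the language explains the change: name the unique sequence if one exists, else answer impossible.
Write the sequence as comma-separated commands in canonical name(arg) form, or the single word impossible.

every 2-command combo misses the target.

impossible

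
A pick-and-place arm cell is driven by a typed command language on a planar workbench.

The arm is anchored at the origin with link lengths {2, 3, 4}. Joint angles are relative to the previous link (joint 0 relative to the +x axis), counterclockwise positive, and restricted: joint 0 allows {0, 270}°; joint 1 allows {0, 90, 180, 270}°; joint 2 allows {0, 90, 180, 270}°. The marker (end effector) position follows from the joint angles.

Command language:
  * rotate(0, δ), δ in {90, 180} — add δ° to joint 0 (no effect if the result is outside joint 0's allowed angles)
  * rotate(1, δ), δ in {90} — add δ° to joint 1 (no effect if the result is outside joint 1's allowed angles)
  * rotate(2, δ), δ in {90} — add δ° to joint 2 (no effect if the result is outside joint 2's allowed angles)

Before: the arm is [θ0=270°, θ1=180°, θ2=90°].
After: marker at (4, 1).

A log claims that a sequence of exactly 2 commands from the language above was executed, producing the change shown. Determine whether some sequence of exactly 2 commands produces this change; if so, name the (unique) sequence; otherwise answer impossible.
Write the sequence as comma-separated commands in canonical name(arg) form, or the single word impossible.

initial: [θ0=270°, θ1=180°, θ2=90°]
step 1 (rotate(2, 90)): [θ0=270°, θ1=180°, θ2=180°]
step 2 (rotate(2, 90)): [θ0=270°, θ1=180°, θ2=270°]
uniquely the one of 16 2-step routes that fits.

rotate(2, 90), rotate(2, 90)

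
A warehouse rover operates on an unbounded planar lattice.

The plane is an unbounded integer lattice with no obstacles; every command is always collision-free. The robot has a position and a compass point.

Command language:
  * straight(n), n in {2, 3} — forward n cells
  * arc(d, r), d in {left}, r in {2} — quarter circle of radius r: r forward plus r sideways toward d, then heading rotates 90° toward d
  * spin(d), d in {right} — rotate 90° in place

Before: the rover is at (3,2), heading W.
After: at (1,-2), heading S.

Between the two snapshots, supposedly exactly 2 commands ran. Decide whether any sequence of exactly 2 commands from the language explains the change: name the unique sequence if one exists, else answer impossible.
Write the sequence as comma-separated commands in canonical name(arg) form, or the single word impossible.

key: position moved to (1,-2) AND the heading swung to S — translation plus rotation needed
t0: at (3,2), heading W
t=1 arc(left, 2) ⇒ at (1,0), heading S
t=2 straight(2) ⇒ at (1,-2), heading S
no rival 2-sequence matches.

arc(left, 2), straight(2)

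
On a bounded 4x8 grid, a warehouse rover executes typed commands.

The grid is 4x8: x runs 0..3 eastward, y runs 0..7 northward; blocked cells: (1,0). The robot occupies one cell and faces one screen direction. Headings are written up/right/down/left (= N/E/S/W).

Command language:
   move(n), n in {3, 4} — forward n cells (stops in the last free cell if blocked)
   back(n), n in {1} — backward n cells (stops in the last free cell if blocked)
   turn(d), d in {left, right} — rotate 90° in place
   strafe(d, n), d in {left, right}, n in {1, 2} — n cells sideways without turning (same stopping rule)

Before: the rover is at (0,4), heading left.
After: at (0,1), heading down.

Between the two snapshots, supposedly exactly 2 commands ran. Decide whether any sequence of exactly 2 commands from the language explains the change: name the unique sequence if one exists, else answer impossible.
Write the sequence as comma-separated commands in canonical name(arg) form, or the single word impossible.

key: running move(3) before turn(left) would end elsewhere — order is forced
from: at (0,4), heading left
[1] after turn(left): at (0,4), heading down
[2] after move(3): at (0,1), heading down
no other 2-command option fits: unique.

turn(left), move(3)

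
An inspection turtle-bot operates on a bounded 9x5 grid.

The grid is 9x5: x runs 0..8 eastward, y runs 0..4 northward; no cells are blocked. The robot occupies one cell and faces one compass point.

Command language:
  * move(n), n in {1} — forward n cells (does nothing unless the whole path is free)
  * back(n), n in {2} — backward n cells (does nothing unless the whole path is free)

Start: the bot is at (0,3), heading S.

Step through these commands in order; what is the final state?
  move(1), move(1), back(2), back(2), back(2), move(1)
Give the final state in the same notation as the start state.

at (0,2), heading S

initial: at (0,3), heading S
[1] after move(1): at (0,2), heading S
[2] after move(1): at (0,1), heading S
[3] after back(2): at (0,3), heading S
[4] after back(2): at (0,3), heading S
[5] after back(2): at (0,3), heading S
[6] after move(1): at (0,2), heading S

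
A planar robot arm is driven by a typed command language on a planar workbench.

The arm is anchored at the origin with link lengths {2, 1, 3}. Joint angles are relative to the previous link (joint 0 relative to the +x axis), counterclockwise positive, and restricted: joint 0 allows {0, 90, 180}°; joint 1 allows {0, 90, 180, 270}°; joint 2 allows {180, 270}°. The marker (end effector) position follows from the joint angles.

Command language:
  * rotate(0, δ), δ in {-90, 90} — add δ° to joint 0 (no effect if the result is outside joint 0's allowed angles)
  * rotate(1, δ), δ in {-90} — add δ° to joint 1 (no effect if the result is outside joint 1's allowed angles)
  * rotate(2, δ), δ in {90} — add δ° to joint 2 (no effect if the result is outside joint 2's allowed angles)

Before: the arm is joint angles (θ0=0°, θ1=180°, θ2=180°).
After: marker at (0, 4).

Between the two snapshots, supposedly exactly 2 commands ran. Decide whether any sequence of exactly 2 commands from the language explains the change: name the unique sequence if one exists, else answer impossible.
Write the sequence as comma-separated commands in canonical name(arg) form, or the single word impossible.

key: running rotate(0, 90) before rotate(0, -90) would end elsewhere — order is forced
initial: joint angles (θ0=0°, θ1=180°, θ2=180°)
[1] after rotate(0, -90): joint angles (θ0=0°, θ1=180°, θ2=180°)
[2] after rotate(0, 90): joint angles (θ0=90°, θ1=180°, θ2=180°)
uniquely the one of 16 2-step routes that fits.

rotate(0, -90), rotate(0, 90)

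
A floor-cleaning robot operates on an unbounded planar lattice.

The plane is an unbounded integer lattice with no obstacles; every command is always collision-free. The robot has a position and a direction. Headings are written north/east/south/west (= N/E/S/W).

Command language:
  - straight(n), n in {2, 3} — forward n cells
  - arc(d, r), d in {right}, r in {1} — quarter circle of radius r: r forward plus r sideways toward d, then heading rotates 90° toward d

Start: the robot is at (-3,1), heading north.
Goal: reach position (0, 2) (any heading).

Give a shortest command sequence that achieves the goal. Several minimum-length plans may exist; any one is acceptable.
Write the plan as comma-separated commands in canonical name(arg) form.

arc(right, 1), straight(2)

t0: at (-3,1), heading north
1. arc(right, 1) → at (-2,2), heading east
2. straight(2) → at (0,2), heading east
shorter routes all fall short; 2 is best.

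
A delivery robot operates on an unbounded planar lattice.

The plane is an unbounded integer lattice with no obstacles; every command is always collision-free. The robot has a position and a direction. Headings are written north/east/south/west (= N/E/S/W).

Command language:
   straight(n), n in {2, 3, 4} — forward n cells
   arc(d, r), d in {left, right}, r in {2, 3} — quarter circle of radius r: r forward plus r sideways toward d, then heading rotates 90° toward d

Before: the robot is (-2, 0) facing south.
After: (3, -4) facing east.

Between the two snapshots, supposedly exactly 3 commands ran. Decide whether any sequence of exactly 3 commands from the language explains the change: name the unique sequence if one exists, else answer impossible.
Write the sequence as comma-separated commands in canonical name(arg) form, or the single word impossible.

straight(2), arc(left, 2), straight(3)

key: order matters: swapping straight(2) and straight(3) lands elsewhere
from: (-2, 0) facing south
step 1 (straight(2)): (-2, -2) facing south
step 2 (arc(left, 2)): (0, -4) facing east
step 3 (straight(3)): (3, -4) facing east
uniquely the one of 343 3-step routes that fits.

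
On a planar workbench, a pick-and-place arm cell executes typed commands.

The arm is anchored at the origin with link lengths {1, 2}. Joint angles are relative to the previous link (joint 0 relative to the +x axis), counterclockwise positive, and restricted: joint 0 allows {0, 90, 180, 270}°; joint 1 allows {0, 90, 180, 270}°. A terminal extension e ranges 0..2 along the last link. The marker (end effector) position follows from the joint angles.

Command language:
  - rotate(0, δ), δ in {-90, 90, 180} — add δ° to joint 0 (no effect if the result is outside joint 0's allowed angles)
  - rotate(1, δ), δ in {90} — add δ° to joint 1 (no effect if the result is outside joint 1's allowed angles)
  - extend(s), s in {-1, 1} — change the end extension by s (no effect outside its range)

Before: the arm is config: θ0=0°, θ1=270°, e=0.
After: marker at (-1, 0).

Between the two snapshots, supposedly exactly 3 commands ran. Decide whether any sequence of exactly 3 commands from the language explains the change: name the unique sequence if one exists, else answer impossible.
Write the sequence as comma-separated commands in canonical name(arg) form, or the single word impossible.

rotate(1, 90), rotate(1, 90), rotate(1, 90)

start: config: θ0=0°, θ1=270°, e=0
step 1 (rotate(1, 90)): config: θ0=0°, θ1=0°, e=0
step 2 (rotate(1, 90)): config: θ0=0°, θ1=90°, e=0
step 3 (rotate(1, 90)): config: θ0=0°, θ1=180°, e=0
uniquely the one of 216 3-step routes that fits.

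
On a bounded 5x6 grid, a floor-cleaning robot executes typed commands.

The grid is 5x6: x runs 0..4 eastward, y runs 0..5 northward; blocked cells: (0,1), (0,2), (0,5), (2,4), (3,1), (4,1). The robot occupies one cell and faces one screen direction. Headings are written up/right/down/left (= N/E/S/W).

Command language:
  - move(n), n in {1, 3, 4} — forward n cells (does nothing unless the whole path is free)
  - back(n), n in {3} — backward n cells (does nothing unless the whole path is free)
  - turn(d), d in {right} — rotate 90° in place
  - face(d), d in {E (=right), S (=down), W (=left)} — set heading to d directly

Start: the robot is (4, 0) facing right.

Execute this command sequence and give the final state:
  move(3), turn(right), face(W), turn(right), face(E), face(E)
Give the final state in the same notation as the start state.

from: (4, 0) facing right
t=1 move(3) ⇒ (4, 0) facing right
t=2 turn(right) ⇒ (4, 0) facing down
t=3 face(W) ⇒ (4, 0) facing left
t=4 turn(right) ⇒ (4, 0) facing up
t=5 face(E) ⇒ (4, 0) facing right
t=6 face(E) ⇒ (4, 0) facing right

(4, 0) facing right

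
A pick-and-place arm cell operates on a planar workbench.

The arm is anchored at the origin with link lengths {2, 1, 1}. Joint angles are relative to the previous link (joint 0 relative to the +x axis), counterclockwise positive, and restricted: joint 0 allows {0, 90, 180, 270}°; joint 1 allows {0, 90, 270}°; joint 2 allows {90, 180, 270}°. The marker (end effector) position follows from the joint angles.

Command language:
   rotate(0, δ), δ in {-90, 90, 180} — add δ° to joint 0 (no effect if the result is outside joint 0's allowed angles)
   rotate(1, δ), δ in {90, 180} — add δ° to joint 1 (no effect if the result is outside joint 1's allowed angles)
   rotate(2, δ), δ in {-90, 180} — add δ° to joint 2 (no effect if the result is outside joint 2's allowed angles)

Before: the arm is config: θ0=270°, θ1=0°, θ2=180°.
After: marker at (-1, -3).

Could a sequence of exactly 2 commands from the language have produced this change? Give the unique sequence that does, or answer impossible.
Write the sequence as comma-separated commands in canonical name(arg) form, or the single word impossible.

rotate(2, -90), rotate(2, 180)

key: order matters: swapping rotate(2, -90) and rotate(2, 180) lands elsewhere
initial: config: θ0=270°, θ1=0°, θ2=180°
1. rotate(2, -90) → config: θ0=270°, θ1=0°, θ2=90°
2. rotate(2, 180) → config: θ0=270°, θ1=0°, θ2=270°
no rival 2-sequence matches.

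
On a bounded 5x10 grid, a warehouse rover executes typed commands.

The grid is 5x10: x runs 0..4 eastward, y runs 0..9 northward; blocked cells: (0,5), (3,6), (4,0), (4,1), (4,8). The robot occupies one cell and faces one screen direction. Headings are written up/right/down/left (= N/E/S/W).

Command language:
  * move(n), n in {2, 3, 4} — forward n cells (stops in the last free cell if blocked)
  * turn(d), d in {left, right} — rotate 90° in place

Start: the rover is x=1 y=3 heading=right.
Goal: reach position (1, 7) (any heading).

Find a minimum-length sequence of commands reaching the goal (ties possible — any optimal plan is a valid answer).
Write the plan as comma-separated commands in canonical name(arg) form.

start: x=1 y=3 heading=right
t=1 turn(left) ⇒ x=1 y=3 heading=up
t=2 move(4) ⇒ x=1 y=7 heading=up
shorter routes all fall short; 2 is best.

turn(left), move(4)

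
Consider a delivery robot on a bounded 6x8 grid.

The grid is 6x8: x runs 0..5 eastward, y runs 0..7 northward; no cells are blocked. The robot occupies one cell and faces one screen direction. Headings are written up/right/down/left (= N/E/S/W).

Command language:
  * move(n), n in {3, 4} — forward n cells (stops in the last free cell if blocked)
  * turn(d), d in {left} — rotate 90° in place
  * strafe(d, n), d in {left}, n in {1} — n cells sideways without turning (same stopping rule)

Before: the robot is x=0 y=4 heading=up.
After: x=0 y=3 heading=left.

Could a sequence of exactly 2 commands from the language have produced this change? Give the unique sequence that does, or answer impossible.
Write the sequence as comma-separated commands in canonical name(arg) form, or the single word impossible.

key: cell and facing (now W) both changed — the 2 commands mix motion and turning
from: x=0 y=4 heading=up
1. turn(left) → x=0 y=4 heading=left
2. strafe(left, 1) → x=0 y=3 heading=left
no other 2-command option fits: unique.

turn(left), strafe(left, 1)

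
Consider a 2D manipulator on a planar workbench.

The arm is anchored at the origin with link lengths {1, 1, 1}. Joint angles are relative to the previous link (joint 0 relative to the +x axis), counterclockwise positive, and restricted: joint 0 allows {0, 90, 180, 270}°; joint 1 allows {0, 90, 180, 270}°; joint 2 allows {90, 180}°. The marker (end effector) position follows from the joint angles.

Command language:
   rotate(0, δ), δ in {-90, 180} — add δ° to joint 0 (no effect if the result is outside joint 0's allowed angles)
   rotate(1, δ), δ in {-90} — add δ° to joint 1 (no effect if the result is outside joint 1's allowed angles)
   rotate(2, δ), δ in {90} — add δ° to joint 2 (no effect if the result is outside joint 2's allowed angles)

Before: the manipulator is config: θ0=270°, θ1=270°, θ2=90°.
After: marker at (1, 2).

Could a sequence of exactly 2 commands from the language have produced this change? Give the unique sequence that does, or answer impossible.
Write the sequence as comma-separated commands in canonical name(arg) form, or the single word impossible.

rotate(0, -90), rotate(0, -90)

begin: config: θ0=270°, θ1=270°, θ2=90°
step 1 (rotate(0, -90)): config: θ0=180°, θ1=270°, θ2=90°
step 2 (rotate(0, -90)): config: θ0=90°, θ1=270°, θ2=90°
uniquely the one of 16 2-step routes that fits.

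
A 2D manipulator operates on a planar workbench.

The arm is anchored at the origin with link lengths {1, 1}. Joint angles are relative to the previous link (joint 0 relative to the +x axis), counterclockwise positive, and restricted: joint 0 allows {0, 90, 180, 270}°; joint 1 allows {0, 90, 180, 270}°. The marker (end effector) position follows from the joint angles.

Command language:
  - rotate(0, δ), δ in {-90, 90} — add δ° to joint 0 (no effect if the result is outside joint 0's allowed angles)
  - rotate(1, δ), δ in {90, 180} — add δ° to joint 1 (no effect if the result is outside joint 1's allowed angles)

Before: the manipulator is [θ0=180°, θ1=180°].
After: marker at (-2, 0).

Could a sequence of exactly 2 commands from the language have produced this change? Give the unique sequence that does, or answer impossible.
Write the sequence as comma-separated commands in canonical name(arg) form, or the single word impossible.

rotate(1, 90), rotate(1, 90)

from: [θ0=180°, θ1=180°]
step 1 (rotate(1, 90)): [θ0=180°, θ1=270°]
step 2 (rotate(1, 90)): [θ0=180°, θ1=0°]
no other 2-command option fits: unique.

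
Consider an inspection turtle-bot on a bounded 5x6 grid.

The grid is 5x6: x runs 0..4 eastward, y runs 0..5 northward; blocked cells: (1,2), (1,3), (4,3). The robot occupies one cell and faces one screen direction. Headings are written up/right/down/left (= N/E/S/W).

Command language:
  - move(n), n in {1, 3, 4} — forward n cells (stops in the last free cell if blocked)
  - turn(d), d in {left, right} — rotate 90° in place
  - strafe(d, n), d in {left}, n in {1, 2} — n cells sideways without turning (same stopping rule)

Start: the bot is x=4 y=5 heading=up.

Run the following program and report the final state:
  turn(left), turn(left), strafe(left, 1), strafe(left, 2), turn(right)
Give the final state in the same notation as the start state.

start: x=4 y=5 heading=up
[1] after turn(left): x=4 y=5 heading=left
[2] after turn(left): x=4 y=5 heading=down
[3] after strafe(left, 1): x=4 y=5 heading=down
[4] after strafe(left, 2): x=4 y=5 heading=down
[5] after turn(right): x=4 y=5 heading=left

x=4 y=5 heading=left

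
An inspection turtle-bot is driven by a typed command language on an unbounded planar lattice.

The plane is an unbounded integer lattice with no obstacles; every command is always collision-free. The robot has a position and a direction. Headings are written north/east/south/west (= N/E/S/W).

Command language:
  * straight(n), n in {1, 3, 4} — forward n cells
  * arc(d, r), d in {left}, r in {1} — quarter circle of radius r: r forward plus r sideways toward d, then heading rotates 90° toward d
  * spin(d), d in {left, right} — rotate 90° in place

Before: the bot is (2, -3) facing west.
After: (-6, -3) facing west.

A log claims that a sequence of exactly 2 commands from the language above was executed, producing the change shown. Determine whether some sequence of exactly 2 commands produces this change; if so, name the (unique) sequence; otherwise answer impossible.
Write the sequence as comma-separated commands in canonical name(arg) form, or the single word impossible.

key: heading stays W — no command in the sequence turns
from: (2, -3) facing west
[1] after straight(4): (-2, -3) facing west
[2] after straight(4): (-6, -3) facing west
no other 2-command option fits: unique.

straight(4), straight(4)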